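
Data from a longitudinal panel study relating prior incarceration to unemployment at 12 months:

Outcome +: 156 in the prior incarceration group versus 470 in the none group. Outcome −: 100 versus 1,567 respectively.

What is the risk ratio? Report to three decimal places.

From the description: a = 156, b = 100, c = 470, d = 1567.
Risk in exposed = 156/256 = 0.60938; risk in unexposed = 470/2037 = 0.23073.
RR = 0.60938 / 0.23073 = 2.64106
The risk among the exposed is 2.64 times that among the unexposed.

2.641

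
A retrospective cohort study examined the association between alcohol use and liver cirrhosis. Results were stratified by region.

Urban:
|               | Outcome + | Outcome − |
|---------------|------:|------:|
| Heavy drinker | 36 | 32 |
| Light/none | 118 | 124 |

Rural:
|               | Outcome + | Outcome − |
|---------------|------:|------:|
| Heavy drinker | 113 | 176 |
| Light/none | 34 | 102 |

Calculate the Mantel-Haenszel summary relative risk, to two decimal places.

RR_MH = Σ(aᵢ·n₀ᵢ/nᵢ) / Σ(cᵢ·n₁ᵢ/nᵢ), with n₁ᵢ = aᵢ+bᵢ (exposed), n₀ᵢ = cᵢ+dᵢ (unexposed), nᵢ = n₁ᵢ+n₀ᵢ.
Stratum 1 (Urban): n₁ = 68, n₀ = 242, n = 310; a·n₀/n = 36·242/310 = 28.1032; c·n₁/n = 118·68/310 = 25.8839
Stratum 2 (Rural): n₁ = 289, n₀ = 136, n = 425; a·n₀/n = 113·136/425 = 36.1600; c·n₁/n = 34·289/425 = 23.1200
RR_MH = (28.1032 + 36.1600) / (25.8839 + 23.1200) = 64.2632 / 49.0039 = 1.31139

1.31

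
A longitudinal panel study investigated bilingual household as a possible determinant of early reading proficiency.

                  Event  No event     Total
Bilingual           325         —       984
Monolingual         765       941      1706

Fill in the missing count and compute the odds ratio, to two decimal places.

0.61

The missing cell is in the exposed row: 984 − 325 = 659.
So a = 325, b = 659, c = 765, d = 941.
OR = (a·d)/(b·c) = (325 × 941) / (659 × 765) = 305825 / 504135 = 0.60663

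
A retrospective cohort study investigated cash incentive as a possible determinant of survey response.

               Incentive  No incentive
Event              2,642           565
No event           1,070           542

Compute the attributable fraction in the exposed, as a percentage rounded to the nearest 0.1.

28.3

Reading the table with exposure as columns: a = 2642 (Incentive, case), b = 1070 (Incentive, non-case), c = 565 (No incentive, case), d = 542.
Risk in exposed = 2642/3712 = 0.71175; risk in unexposed = 565/1107 = 0.51039.
RR = 0.71175/0.51039 = 1.39452
AR% = (RR − 1)/RR × 100 = (1.39452 − 1)/1.39452 × 100 = 28.2906%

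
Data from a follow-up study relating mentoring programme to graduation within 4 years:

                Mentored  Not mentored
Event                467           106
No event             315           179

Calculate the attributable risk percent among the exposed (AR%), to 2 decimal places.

Reading the table with exposure as columns: a = 467 (Mentored, case), b = 315 (Mentored, non-case), c = 106 (Not mentored, case), d = 179.
Risk in exposed = 467/782 = 0.59719; risk in unexposed = 106/285 = 0.37193.
RR = 0.59719/0.37193 = 1.60564
AR% = (RR − 1)/RR × 100 = (1.60564 − 1)/1.60564 × 100 = 37.7197%

37.72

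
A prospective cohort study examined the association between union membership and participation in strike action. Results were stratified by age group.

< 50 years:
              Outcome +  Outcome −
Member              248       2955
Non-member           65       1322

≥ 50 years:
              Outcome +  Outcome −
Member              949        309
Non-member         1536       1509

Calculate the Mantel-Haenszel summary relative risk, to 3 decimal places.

RR_MH = Σ(aᵢ·n₀ᵢ/nᵢ) / Σ(cᵢ·n₁ᵢ/nᵢ), with n₁ᵢ = aᵢ+bᵢ (exposed), n₀ᵢ = cᵢ+dᵢ (unexposed), nᵢ = n₁ᵢ+n₀ᵢ.
Stratum 1 (< 50 years): n₁ = 3203, n₀ = 1387, n = 4590; a·n₀/n = 248·1387/4590 = 74.9403; c·n₁/n = 65·3203/4590 = 45.3584
Stratum 2 (≥ 50 years): n₁ = 1258, n₀ = 3045, n = 4303; a·n₀/n = 949·3045/4303 = 671.5559; c·n₁/n = 1536·1258/4303 = 449.0560
RR_MH = (74.9403 + 671.5559) / (45.3584 + 449.0560) = 746.4962 / 494.4144 = 1.50986

1.510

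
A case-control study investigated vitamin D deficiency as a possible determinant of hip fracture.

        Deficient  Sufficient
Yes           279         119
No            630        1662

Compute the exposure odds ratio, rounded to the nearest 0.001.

Reading the table with exposure as columns: a = 279 (Deficient, case), b = 630 (Deficient, non-case), c = 119 (Sufficient, case), d = 1662.
OR = (a·d)/(b·c) = (279 × 1662) / (630 × 119) = 463698 / 74970 = 6.18511
The odds of hip fracture are about 6.19 times as high in the deficient group.

6.185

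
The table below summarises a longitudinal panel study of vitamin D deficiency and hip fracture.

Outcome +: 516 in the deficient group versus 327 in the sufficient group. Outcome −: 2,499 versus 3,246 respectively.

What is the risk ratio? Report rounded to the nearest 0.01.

From the description: a = 516, b = 2499, c = 327, d = 3246.
Risk in exposed = 516/3015 = 0.17114; risk in unexposed = 327/3573 = 0.09152.
RR = 0.17114 / 0.09152 = 1.87003
The risk among the exposed is 1.87 times that among the unexposed.

1.87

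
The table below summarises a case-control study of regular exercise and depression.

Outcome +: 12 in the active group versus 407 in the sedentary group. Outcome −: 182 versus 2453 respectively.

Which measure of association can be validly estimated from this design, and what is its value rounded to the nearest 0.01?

From the description: a = 12, b = 182, c = 407, d = 2453.
This is a case-control study: participants were sampled on outcome status, so risks in the source population cannot be estimated directly — relative risk is not valid here. The odds ratio is the appropriate measure.
OR = (a·d)/(b·c) = (12 × 2453) / (182 × 407) = 29436 / 74074 = 0.39739

0.40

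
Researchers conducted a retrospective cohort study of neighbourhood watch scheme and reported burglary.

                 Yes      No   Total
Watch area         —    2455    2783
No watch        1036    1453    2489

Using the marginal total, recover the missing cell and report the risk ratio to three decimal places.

0.283

The missing cell is in the exposed row: 2783 − 2455 = 328.
So a = 328, b = 2455, c = 1036, d = 1453.
RR = [a/(a+b)] / [c/(c+d)] = (328/2783) / (1036/2489) = 0.11786/0.41623 = 0.28316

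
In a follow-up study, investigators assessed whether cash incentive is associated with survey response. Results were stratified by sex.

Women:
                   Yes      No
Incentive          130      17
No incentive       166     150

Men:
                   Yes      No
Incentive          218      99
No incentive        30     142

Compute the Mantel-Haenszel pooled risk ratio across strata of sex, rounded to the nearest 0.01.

2.29

RR_MH = Σ(aᵢ·n₀ᵢ/nᵢ) / Σ(cᵢ·n₁ᵢ/nᵢ), with n₁ᵢ = aᵢ+bᵢ (exposed), n₀ᵢ = cᵢ+dᵢ (unexposed), nᵢ = n₁ᵢ+n₀ᵢ.
Stratum 1 (Women): n₁ = 147, n₀ = 316, n = 463; a·n₀/n = 130·316/463 = 88.7257; c·n₁/n = 166·147/463 = 52.7041
Stratum 2 (Men): n₁ = 317, n₀ = 172, n = 489; a·n₀/n = 218·172/489 = 76.6789; c·n₁/n = 30·317/489 = 19.4479
RR_MH = (88.7257 + 76.6789) / (52.7041 + 19.4479) = 165.4046 / 72.1520 = 2.29245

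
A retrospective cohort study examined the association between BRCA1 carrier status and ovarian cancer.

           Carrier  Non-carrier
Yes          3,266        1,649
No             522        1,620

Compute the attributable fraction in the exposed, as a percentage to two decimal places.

Reading the table with exposure as columns: a = 3266 (Carrier, case), b = 522 (Carrier, non-case), c = 1649 (Non-carrier, case), d = 1620.
Risk in exposed = 3266/3788 = 0.86220; risk in unexposed = 1649/3269 = 0.50444.
RR = 0.86220/0.50444 = 1.70923
AR% = (RR − 1)/RR × 100 = (1.70923 − 1)/1.70923 × 100 = 41.4941%

41.49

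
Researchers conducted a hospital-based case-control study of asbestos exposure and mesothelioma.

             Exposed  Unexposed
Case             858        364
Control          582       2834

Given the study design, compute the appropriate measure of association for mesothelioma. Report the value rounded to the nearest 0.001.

11.478

Reading the table with exposure as columns: a = 858 (Exposed, case), b = 582 (Exposed, non-case), c = 364 (Unexposed, case), d = 2834.
This is a hospital-based case-control study: participants were sampled on outcome status, so risks in the source population cannot be estimated directly — relative risk is not valid here. The odds ratio is the appropriate measure.
OR = (a·d)/(b·c) = (858 × 2834) / (582 × 364) = 2431572 / 211848 = 11.47791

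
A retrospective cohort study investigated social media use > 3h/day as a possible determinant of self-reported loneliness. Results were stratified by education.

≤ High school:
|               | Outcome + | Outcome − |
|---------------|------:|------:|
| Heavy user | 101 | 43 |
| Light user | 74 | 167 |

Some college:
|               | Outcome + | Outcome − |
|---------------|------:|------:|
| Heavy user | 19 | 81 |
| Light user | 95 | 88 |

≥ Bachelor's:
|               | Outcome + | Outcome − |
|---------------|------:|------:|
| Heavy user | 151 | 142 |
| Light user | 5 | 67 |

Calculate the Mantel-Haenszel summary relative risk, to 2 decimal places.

1.61

RR_MH = Σ(aᵢ·n₀ᵢ/nᵢ) / Σ(cᵢ·n₁ᵢ/nᵢ), with n₁ᵢ = aᵢ+bᵢ (exposed), n₀ᵢ = cᵢ+dᵢ (unexposed), nᵢ = n₁ᵢ+n₀ᵢ.
Stratum 1 (≤ High school): n₁ = 144, n₀ = 241, n = 385; a·n₀/n = 101·241/385 = 63.2234; c·n₁/n = 74·144/385 = 27.6779
Stratum 2 (Some college): n₁ = 100, n₀ = 183, n = 283; a·n₀/n = 19·183/283 = 12.2862; c·n₁/n = 95·100/283 = 33.5689
Stratum 3 (≥ Bachelor's): n₁ = 293, n₀ = 72, n = 365; a·n₀/n = 151·72/365 = 29.7863; c·n₁/n = 5·293/365 = 4.0137
RR_MH = (63.2234 + 12.2862 + 29.7863) / (27.6779 + 33.5689 + 4.0137) = 105.2959 / 65.2605 = 1.61347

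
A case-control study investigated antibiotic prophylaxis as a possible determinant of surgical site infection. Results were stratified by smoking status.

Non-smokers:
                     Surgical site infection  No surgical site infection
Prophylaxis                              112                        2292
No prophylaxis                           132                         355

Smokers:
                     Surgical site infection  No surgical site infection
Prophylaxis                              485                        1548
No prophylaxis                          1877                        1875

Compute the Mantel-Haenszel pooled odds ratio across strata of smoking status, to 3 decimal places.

OR_MH = Σ(aᵢdᵢ/nᵢ) / Σ(bᵢcᵢ/nᵢ), where nᵢ is the stratum total.
Stratum 1 (Non-smokers): n = 2891; a·d/n = 112·355/2891 = 13.7530; b·c/n = 2292·132/2891 = 104.6503
Stratum 2 (Smokers): n = 5785; a·d/n = 485·1875/5785 = 157.1953; b·c/n = 1548·1877/5785 = 502.2638
OR_MH = (13.7530 + 157.1953) / (104.6503 + 502.2638) = 170.9484 / 606.9141 = 0.28167

0.282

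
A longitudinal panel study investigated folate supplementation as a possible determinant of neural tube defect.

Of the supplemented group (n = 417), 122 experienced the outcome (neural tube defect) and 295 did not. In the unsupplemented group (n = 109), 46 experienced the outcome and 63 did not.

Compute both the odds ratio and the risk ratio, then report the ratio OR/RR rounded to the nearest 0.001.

From the description: a = 122, b = 295, c = 46, d = 63.
OR = (122·63)/(295·46) = 7686/13570 = 0.56640
Risk in exposed = 122/417 = 0.29257; risk in unexposed = 46/109 = 0.42202; RR = 0.69325
OR/RR = 0.56640 / 0.69325 = 0.81701
The outcome is not rare, so the OR lies further from 1 than the RR.

0.817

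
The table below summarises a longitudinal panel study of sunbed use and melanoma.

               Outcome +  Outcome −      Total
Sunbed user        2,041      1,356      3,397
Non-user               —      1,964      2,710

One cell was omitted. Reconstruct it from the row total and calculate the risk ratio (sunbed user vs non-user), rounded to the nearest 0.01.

The missing cell is in the unexposed row: 2710 − 1964 = 746.
So a = 2041, b = 1356, c = 746, d = 1964.
RR = [a/(a+b)] / [c/(c+d)] = (2041/3397) / (746/2710) = 0.60082/0.27528 = 2.18262

2.18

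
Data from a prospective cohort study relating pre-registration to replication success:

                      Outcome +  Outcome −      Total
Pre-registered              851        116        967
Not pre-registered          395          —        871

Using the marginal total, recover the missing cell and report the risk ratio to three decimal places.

1.941

The missing cell is in the unexposed row: 871 − 395 = 476.
So a = 851, b = 116, c = 395, d = 476.
RR = [a/(a+b)] / [c/(c+d)] = (851/967) / (395/871) = 0.88004/0.45350 = 1.94055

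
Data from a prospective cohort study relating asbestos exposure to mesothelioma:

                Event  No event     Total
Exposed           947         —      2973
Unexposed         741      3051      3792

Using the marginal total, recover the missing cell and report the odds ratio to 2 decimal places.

1.92

The missing cell is in the exposed row: 2973 − 947 = 2026.
So a = 947, b = 2026, c = 741, d = 3051.
OR = (a·d)/(b·c) = (947 × 3051) / (2026 × 741) = 2889297 / 1501266 = 1.92457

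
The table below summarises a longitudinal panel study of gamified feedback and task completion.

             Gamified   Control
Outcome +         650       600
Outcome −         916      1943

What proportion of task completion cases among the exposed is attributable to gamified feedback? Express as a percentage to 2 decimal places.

43.16

Reading the table with exposure as columns: a = 650 (Gamified, case), b = 916 (Gamified, non-case), c = 600 (Control, case), d = 1943.
Risk in exposed = 650/1566 = 0.41507; risk in unexposed = 600/2543 = 0.23594.
RR = 0.41507/0.23594 = 1.75921
AR% = (RR − 1)/RR × 100 = (1.75921 − 1)/1.75921 × 100 = 43.1562%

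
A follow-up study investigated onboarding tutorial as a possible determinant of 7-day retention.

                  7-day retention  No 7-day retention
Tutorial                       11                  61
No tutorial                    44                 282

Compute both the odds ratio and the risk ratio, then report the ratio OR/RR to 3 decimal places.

Cells: a = 11, b = 61, c = 44, d = 282.
OR = (11·282)/(61·44) = 3102/2684 = 1.15574
Risk in exposed = 11/72 = 0.15278; risk in unexposed = 44/326 = 0.13497; RR = 1.13194
OR/RR = 1.15574 / 1.13194 = 1.02102
The outcome is not rare, so the OR lies further from 1 than the RR.

1.021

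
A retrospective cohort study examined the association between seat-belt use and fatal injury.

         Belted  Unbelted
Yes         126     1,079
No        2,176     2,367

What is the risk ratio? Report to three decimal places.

Reading the table with exposure as columns: a = 126 (Belted, case), b = 2176 (Belted, non-case), c = 1079 (Unbelted, case), d = 2367.
Risk in exposed = 126/2302 = 0.05474; risk in unexposed = 1079/3446 = 0.31312.
RR = 0.05474 / 0.31312 = 0.17481
The risk is 83% lower among the exposed than among the unexposed.

0.175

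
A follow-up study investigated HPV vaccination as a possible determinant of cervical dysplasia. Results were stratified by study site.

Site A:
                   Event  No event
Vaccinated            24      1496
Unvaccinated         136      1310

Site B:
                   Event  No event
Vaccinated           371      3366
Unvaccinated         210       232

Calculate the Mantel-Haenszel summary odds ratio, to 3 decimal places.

0.131

OR_MH = Σ(aᵢdᵢ/nᵢ) / Σ(bᵢcᵢ/nᵢ), where nᵢ is the stratum total.
Stratum 1 (Site A): n = 2966; a·d/n = 24·1310/2966 = 10.6001; b·c/n = 1496·136/2966 = 68.5961
Stratum 2 (Site B): n = 4179; a·d/n = 371·232/4179 = 20.5963; b·c/n = 3366·210/4179 = 169.1457
OR_MH = (10.6001 + 20.5963) / (68.5961 + 169.1457) = 31.1964 / 237.7418 = 0.13122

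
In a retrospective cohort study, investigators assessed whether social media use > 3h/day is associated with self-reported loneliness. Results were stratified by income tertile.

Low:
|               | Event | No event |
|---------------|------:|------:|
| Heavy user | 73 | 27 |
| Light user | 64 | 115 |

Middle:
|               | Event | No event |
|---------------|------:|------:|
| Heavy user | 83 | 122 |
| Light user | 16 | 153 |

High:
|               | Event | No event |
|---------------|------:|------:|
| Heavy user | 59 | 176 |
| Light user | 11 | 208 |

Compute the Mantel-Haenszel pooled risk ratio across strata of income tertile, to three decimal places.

3.016

RR_MH = Σ(aᵢ·n₀ᵢ/nᵢ) / Σ(cᵢ·n₁ᵢ/nᵢ), with n₁ᵢ = aᵢ+bᵢ (exposed), n₀ᵢ = cᵢ+dᵢ (unexposed), nᵢ = n₁ᵢ+n₀ᵢ.
Stratum 1 (Low): n₁ = 100, n₀ = 179, n = 279; a·n₀/n = 73·179/279 = 46.8351; c·n₁/n = 64·100/279 = 22.9391
Stratum 2 (Middle): n₁ = 205, n₀ = 169, n = 374; a·n₀/n = 83·169/374 = 37.5053; c·n₁/n = 16·205/374 = 8.7701
Stratum 3 (High): n₁ = 235, n₀ = 219, n = 454; a·n₀/n = 59·219/454 = 28.4604; c·n₁/n = 11·235/454 = 5.6938
RR_MH = (46.8351 + 37.5053 + 28.4604) / (22.9391 + 8.7701 + 5.6938) = 112.8008 / 37.4030 = 3.01583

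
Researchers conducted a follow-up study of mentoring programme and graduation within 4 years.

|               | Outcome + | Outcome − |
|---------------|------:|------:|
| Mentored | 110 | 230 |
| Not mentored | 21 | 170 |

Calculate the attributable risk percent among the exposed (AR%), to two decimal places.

66.02

Cells: a = 110, b = 230, c = 21, d = 170.
Risk in exposed = 110/340 = 0.32353; risk in unexposed = 21/191 = 0.10995.
RR = 0.32353/0.10995 = 2.94258
AR% = (RR − 1)/RR × 100 = (2.94258 − 1)/2.94258 × 100 = 66.0162%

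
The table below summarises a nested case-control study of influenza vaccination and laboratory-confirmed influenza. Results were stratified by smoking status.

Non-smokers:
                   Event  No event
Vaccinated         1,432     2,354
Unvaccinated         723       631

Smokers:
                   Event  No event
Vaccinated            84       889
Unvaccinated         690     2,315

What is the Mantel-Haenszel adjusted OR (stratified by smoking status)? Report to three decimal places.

OR_MH = Σ(aᵢdᵢ/nᵢ) / Σ(bᵢcᵢ/nᵢ), where nᵢ is the stratum total.
Stratum 1 (Non-smokers): n = 5140; a·d/n = 1432·631/5140 = 175.7961; b·c/n = 2354·723/5140 = 331.1171
Stratum 2 (Smokers): n = 3978; a·d/n = 84·2315/3978 = 48.8839; b·c/n = 889·690/3978 = 154.2006
OR_MH = (175.7961 + 48.8839) / (331.1171 + 154.2006) = 224.6800 / 485.3177 = 0.46295

0.463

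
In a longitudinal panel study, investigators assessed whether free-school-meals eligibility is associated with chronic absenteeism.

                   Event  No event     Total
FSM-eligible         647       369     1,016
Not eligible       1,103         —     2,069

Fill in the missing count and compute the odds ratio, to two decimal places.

1.54

The missing cell is in the unexposed row: 2069 − 1103 = 966.
So a = 647, b = 369, c = 1103, d = 966.
OR = (a·d)/(b·c) = (647 × 966) / (369 × 1103) = 625002 / 407007 = 1.53561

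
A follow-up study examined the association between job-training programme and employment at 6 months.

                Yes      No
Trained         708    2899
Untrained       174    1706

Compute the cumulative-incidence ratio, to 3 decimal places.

Cells: a = 708, b = 2899, c = 174, d = 1706.
Risk in exposed = 708/3607 = 0.19629; risk in unexposed = 174/1880 = 0.09255.
RR = 0.19629 / 0.09255 = 2.12078
The risk among the exposed is 2.12 times that among the unexposed.

2.121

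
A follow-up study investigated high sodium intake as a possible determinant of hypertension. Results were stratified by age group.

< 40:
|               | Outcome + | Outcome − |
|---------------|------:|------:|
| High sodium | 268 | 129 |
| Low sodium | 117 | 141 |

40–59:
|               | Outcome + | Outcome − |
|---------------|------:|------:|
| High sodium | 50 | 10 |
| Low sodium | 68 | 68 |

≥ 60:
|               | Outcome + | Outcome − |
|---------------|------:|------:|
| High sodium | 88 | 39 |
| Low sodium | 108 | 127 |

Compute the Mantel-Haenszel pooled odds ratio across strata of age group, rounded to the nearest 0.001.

2.776

OR_MH = Σ(aᵢdᵢ/nᵢ) / Σ(bᵢcᵢ/nᵢ), where nᵢ is the stratum total.
Stratum 1 (< 40): n = 655; a·d/n = 268·141/655 = 57.6916; b·c/n = 129·117/655 = 23.0427
Stratum 2 (40–59): n = 196; a·d/n = 50·68/196 = 17.3469; b·c/n = 10·68/196 = 3.4694
Stratum 3 (≥ 60): n = 362; a·d/n = 88·127/362 = 30.8729; b·c/n = 39·108/362 = 11.6354
OR_MH = (57.6916 + 17.3469 + 30.8729) / (23.0427 + 3.4694 + 11.6354) = 105.9115 / 38.1475 = 2.77637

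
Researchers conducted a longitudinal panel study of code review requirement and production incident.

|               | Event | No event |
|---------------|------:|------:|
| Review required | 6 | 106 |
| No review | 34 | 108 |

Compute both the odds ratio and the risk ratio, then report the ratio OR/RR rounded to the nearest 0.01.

0.80

Cells: a = 6, b = 106, c = 34, d = 108.
OR = (6·108)/(106·34) = 648/3604 = 0.17980
Risk in exposed = 6/112 = 0.05357; risk in unexposed = 34/142 = 0.23944; RR = 0.22374
OR/RR = 0.17980 / 0.22374 = 0.80361
The outcome is not rare, so the OR lies further from 1 than the RR.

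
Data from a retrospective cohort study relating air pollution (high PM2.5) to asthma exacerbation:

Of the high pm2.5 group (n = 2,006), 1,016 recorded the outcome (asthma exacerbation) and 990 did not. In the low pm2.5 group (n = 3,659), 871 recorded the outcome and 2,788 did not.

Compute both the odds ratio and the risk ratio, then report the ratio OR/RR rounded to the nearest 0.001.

From the description: a = 1016, b = 990, c = 871, d = 2788.
OR = (1016·2788)/(990·871) = 2832608/862290 = 3.28498
Risk in exposed = 1016/2006 = 0.50648; risk in unexposed = 871/3659 = 0.23804; RR = 2.12768
OR/RR = 3.28498 / 2.12768 = 1.54392
The outcome is not rare, so the OR lies further from 1 than the RR.

1.544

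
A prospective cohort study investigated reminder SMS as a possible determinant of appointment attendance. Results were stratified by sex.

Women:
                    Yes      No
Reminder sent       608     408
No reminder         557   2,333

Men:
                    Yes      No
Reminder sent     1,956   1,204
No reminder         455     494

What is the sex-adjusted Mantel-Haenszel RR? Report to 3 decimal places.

1.822

RR_MH = Σ(aᵢ·n₀ᵢ/nᵢ) / Σ(cᵢ·n₁ᵢ/nᵢ), with n₁ᵢ = aᵢ+bᵢ (exposed), n₀ᵢ = cᵢ+dᵢ (unexposed), nᵢ = n₁ᵢ+n₀ᵢ.
Stratum 1 (Women): n₁ = 1016, n₀ = 2890, n = 3906; a·n₀/n = 608·2890/3906 = 449.8515; c·n₁/n = 557·1016/3906 = 144.8827
Stratum 2 (Men): n₁ = 3160, n₀ = 949, n = 4109; a·n₀/n = 1956·949/4109 = 451.7508; c·n₁/n = 455·3160/4109 = 349.9148
RR_MH = (449.8515 + 451.7508) / (144.8827 + 349.9148) = 901.6023 / 494.7976 = 1.82216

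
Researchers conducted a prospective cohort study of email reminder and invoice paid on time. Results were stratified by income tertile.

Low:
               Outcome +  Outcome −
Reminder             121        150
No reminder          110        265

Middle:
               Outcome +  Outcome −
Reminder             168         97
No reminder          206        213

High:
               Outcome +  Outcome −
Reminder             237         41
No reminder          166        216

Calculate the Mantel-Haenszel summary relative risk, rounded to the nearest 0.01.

RR_MH = Σ(aᵢ·n₀ᵢ/nᵢ) / Σ(cᵢ·n₁ᵢ/nᵢ), with n₁ᵢ = aᵢ+bᵢ (exposed), n₀ᵢ = cᵢ+dᵢ (unexposed), nᵢ = n₁ᵢ+n₀ᵢ.
Stratum 1 (Low): n₁ = 271, n₀ = 375, n = 646; a·n₀/n = 121·375/646 = 70.2399; c·n₁/n = 110·271/646 = 46.1455
Stratum 2 (Middle): n₁ = 265, n₀ = 419, n = 684; a·n₀/n = 168·419/684 = 102.9123; c·n₁/n = 206·265/684 = 79.8099
Stratum 3 (High): n₁ = 278, n₀ = 382, n = 660; a·n₀/n = 237·382/660 = 137.1727; c·n₁/n = 166·278/660 = 69.9212
RR_MH = (70.2399 + 102.9123 + 137.1727) / (46.1455 + 79.8099 + 69.9212) = 310.3249 / 195.8767 = 1.58429

1.58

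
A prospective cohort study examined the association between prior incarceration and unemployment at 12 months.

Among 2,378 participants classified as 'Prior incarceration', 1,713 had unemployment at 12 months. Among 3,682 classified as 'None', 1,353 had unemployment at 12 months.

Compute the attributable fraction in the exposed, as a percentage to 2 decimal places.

48.99

From the description: a = 1713, b = 665, c = 1353, d = 2329.
Risk in exposed = 1713/2378 = 0.72035; risk in unexposed = 1353/3682 = 0.36746.
RR = 0.72035/0.36746 = 1.96034
AR% = (RR − 1)/RR × 100 = (1.96034 − 1)/1.96034 × 100 = 48.9885%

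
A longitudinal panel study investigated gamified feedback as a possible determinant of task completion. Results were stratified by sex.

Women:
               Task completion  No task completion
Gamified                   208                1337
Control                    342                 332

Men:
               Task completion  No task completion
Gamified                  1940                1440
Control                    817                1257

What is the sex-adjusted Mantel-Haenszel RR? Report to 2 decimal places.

RR_MH = Σ(aᵢ·n₀ᵢ/nᵢ) / Σ(cᵢ·n₁ᵢ/nᵢ), with n₁ᵢ = aᵢ+bᵢ (exposed), n₀ᵢ = cᵢ+dᵢ (unexposed), nᵢ = n₁ᵢ+n₀ᵢ.
Stratum 1 (Women): n₁ = 1545, n₀ = 674, n = 2219; a·n₀/n = 208·674/2219 = 63.1780; c·n₁/n = 342·1545/2219 = 238.1208
Stratum 2 (Men): n₁ = 3380, n₀ = 2074, n = 5454; a·n₀/n = 1940·2074/5454 = 737.7264; c·n₁/n = 817·3380/5454 = 506.3183
RR_MH = (63.1780 + 737.7264) / (238.1208 + 506.3183) = 800.9044 / 744.4391 = 1.07585

1.08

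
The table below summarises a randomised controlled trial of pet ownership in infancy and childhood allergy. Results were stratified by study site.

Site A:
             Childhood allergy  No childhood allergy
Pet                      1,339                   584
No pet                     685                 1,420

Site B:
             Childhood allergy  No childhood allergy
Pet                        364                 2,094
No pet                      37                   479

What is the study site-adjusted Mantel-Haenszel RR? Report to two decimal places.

RR_MH = Σ(aᵢ·n₀ᵢ/nᵢ) / Σ(cᵢ·n₁ᵢ/nᵢ), with n₁ᵢ = aᵢ+bᵢ (exposed), n₀ᵢ = cᵢ+dᵢ (unexposed), nᵢ = n₁ᵢ+n₀ᵢ.
Stratum 1 (Site A): n₁ = 1923, n₀ = 2105, n = 4028; a·n₀/n = 1339·2105/4028 = 699.7505; c·n₁/n = 685·1923/4028 = 327.0246
Stratum 2 (Site B): n₁ = 2458, n₀ = 516, n = 2974; a·n₀/n = 364·516/2974 = 63.1553; c·n₁/n = 37·2458/2974 = 30.5804
RR_MH = (699.7505 + 63.1553) / (327.0246 + 30.5804) = 762.9058 / 357.6049 = 2.13338

2.13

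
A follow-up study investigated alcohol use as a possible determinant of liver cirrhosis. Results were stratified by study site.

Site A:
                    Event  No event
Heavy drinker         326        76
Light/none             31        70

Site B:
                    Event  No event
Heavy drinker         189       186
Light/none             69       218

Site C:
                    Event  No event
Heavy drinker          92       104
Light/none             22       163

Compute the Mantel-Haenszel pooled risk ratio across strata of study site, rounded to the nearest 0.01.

RR_MH = Σ(aᵢ·n₀ᵢ/nᵢ) / Σ(cᵢ·n₁ᵢ/nᵢ), with n₁ᵢ = aᵢ+bᵢ (exposed), n₀ᵢ = cᵢ+dᵢ (unexposed), nᵢ = n₁ᵢ+n₀ᵢ.
Stratum 1 (Site A): n₁ = 402, n₀ = 101, n = 503; a·n₀/n = 326·101/503 = 65.4592; c·n₁/n = 31·402/503 = 24.7753
Stratum 2 (Site B): n₁ = 375, n₀ = 287, n = 662; a·n₀/n = 189·287/662 = 81.9381; c·n₁/n = 69·375/662 = 39.0861
Stratum 3 (Site C): n₁ = 196, n₀ = 185, n = 381; a·n₀/n = 92·185/381 = 44.6719; c·n₁/n = 22·196/381 = 11.3176
RR_MH = (65.4592 + 81.9381 + 44.6719) / (24.7753 + 39.0861 + 11.3176) = 192.0692 / 75.1790 = 2.55482

2.55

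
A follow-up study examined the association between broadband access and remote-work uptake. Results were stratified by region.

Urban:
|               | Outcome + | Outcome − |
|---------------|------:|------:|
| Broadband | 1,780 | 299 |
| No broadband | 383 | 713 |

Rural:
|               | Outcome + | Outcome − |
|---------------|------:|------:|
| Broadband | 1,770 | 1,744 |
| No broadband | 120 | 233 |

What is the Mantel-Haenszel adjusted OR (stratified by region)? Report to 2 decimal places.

OR_MH = Σ(aᵢdᵢ/nᵢ) / Σ(bᵢcᵢ/nᵢ), where nᵢ is the stratum total.
Stratum 1 (Urban): n = 3175; a·d/n = 1780·713/3175 = 399.7291; b·c/n = 299·383/3175 = 36.0683
Stratum 2 (Rural): n = 3867; a·d/n = 1770·233/3867 = 106.6486; b·c/n = 1744·120/3867 = 54.1195
OR_MH = (399.7291 + 106.6486) / (36.0683 + 54.1195) = 506.3777 / 90.1878 = 5.61470

5.61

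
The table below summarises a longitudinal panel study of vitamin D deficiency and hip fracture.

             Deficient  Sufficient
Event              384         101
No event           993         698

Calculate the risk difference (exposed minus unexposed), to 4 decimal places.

Reading the table with exposure as columns: a = 384 (Deficient, case), b = 993 (Deficient, non-case), c = 101 (Sufficient, case), d = 698.
Risk in exposed = 384/1377 = 0.278867; risk in unexposed = 101/799 = 0.126408.
Risk difference = 0.278867 − 0.126408 = 0.152459

0.1525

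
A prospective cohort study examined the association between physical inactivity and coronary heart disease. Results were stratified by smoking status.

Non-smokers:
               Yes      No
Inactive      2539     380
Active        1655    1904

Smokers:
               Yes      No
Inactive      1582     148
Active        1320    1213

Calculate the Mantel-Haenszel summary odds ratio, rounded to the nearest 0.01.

OR_MH = Σ(aᵢdᵢ/nᵢ) / Σ(bᵢcᵢ/nᵢ), where nᵢ is the stratum total.
Stratum 1 (Non-smokers): n = 6478; a·d/n = 2539·1904/6478 = 746.2575; b·c/n = 380·1655/6478 = 97.0824
Stratum 2 (Smokers): n = 4263; a·d/n = 1582·1213/4263 = 450.1445; b·c/n = 148·1320/4263 = 45.8269
OR_MH = (746.2575 + 450.1445) / (97.0824 + 45.8269) = 1196.4020 / 142.9093 = 8.37176

8.37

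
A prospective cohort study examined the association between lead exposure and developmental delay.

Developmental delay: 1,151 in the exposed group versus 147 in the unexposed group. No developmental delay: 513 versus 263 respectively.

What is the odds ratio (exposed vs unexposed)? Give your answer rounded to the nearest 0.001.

From the description: a = 1151, b = 513, c = 147, d = 263.
OR = (a·d)/(b·c) = (1151 × 263) / (513 × 147) = 302713 / 75411 = 4.01418
The odds of developmental delay are about 4.01 times as high in the exposed group.

4.014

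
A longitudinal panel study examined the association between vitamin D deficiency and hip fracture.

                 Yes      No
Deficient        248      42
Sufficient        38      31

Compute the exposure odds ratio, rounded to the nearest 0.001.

4.817

Cells: a = 248, b = 42, c = 38, d = 31.
OR = (a·d)/(b·c) = (248 × 31) / (42 × 38) = 7688 / 1596 = 4.81704
The odds of hip fracture are about 4.82 times as high in the deficient group.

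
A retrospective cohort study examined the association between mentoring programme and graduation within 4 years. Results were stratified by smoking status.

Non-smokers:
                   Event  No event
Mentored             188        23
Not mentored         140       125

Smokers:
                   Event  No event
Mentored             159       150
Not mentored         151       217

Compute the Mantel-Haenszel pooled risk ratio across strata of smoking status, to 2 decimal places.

1.46

RR_MH = Σ(aᵢ·n₀ᵢ/nᵢ) / Σ(cᵢ·n₁ᵢ/nᵢ), with n₁ᵢ = aᵢ+bᵢ (exposed), n₀ᵢ = cᵢ+dᵢ (unexposed), nᵢ = n₁ᵢ+n₀ᵢ.
Stratum 1 (Non-smokers): n₁ = 211, n₀ = 265, n = 476; a·n₀/n = 188·265/476 = 104.6639; c·n₁/n = 140·211/476 = 62.0588
Stratum 2 (Smokers): n₁ = 309, n₀ = 368, n = 677; a·n₀/n = 159·368/677 = 86.4284; c·n₁/n = 151·309/677 = 68.9202
RR_MH = (104.6639 + 86.4284) / (62.0588 + 68.9202) = 191.0922 / 130.9791 = 1.45895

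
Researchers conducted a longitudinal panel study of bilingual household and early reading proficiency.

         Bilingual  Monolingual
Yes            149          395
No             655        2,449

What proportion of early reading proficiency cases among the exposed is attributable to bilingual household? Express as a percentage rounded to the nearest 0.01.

Reading the table with exposure as columns: a = 149 (Bilingual, case), b = 655 (Bilingual, non-case), c = 395 (Monolingual, case), d = 2449.
Risk in exposed = 149/804 = 0.18532; risk in unexposed = 395/2844 = 0.13889.
RR = 0.18532/0.13889 = 1.33433
AR% = (RR − 1)/RR × 100 = (1.33433 − 1)/1.33433 × 100 = 25.0559%

25.06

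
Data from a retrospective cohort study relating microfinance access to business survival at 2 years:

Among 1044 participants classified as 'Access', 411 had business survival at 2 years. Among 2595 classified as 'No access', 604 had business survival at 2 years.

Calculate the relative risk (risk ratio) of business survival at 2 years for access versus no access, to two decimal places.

From the description: a = 411, b = 633, c = 604, d = 1991.
Risk in exposed = 411/1044 = 0.39368; risk in unexposed = 604/2595 = 0.23276.
RR = 0.39368 / 0.23276 = 1.69138
The risk among the exposed is 1.69 times that among the unexposed.

1.69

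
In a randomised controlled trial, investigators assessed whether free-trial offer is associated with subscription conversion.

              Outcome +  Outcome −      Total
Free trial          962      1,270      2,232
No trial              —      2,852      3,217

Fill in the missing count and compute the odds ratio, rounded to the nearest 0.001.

The missing cell is in the unexposed row: 3217 − 2852 = 365.
So a = 962, b = 1270, c = 365, d = 2852.
OR = (a·d)/(b·c) = (962 × 2852) / (1270 × 365) = 2743624 / 463550 = 5.91872

5.919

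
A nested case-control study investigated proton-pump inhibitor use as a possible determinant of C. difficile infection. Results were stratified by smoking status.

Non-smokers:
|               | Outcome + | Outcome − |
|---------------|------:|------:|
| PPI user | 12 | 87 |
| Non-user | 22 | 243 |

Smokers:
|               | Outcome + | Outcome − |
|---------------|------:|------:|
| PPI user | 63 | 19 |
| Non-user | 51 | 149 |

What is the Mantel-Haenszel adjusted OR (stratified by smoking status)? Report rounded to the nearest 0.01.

4.75

OR_MH = Σ(aᵢdᵢ/nᵢ) / Σ(bᵢcᵢ/nᵢ), where nᵢ is the stratum total.
Stratum 1 (Non-smokers): n = 364; a·d/n = 12·243/364 = 8.0110; b·c/n = 87·22/364 = 5.2582
Stratum 2 (Smokers): n = 282; a·d/n = 63·149/282 = 33.2872; b·c/n = 19·51/282 = 3.4362
OR_MH = (8.0110 + 33.2872) / (5.2582 + 3.4362) = 41.2982 / 8.6944 = 4.74997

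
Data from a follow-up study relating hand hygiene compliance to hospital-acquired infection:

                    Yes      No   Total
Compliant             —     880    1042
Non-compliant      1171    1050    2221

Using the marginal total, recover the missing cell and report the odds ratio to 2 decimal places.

0.17

The missing cell is in the exposed row: 1042 − 880 = 162.
So a = 162, b = 880, c = 1171, d = 1050.
OR = (a·d)/(b·c) = (162 × 1050) / (880 × 1171) = 170100 / 1030480 = 0.16507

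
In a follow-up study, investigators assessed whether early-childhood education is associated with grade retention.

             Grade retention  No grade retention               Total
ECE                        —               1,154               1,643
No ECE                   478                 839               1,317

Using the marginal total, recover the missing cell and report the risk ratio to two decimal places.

The missing cell is in the exposed row: 1643 − 1154 = 489.
So a = 489, b = 1154, c = 478, d = 839.
RR = [a/(a+b)] / [c/(c+d)] = (489/1643) / (478/1317) = 0.29763/0.36295 = 0.82003

0.82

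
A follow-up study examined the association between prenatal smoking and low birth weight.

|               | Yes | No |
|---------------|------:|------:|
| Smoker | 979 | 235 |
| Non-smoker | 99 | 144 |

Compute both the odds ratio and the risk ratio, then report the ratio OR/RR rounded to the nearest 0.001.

Cells: a = 979, b = 235, c = 99, d = 144.
OR = (979·144)/(235·99) = 140976/23265 = 6.05957
Risk in exposed = 979/1214 = 0.80643; risk in unexposed = 99/243 = 0.40741; RR = 1.97941
OR/RR = 6.05957 / 1.97941 = 3.06131
The outcome is not rare, so the OR lies further from 1 than the RR.

3.061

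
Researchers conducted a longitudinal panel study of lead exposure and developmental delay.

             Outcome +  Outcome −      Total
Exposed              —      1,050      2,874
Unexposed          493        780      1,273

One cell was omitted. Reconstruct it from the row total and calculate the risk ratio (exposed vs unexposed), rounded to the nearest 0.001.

The missing cell is in the exposed row: 2874 − 1050 = 1824.
So a = 1824, b = 1050, c = 493, d = 780.
RR = [a/(a+b)] / [c/(c+d)] = (1824/2874) / (493/1273) = 0.63466/0.38727 = 1.63878

1.639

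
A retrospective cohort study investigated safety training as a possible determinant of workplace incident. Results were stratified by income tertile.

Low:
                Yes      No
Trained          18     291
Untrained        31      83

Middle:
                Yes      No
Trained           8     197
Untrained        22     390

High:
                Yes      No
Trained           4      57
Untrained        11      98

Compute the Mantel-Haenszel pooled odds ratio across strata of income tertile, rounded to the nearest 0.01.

0.34

OR_MH = Σ(aᵢdᵢ/nᵢ) / Σ(bᵢcᵢ/nᵢ), where nᵢ is the stratum total.
Stratum 1 (Low): n = 423; a·d/n = 18·83/423 = 3.5319; b·c/n = 291·31/423 = 21.3262
Stratum 2 (Middle): n = 617; a·d/n = 8·390/617 = 5.0567; b·c/n = 197·22/617 = 7.0243
Stratum 3 (High): n = 170; a·d/n = 4·98/170 = 2.3059; b·c/n = 57·11/170 = 3.6882
OR_MH = (3.5319 + 5.0567 + 2.3059) / (21.3262 + 7.0243 + 3.6882) = 10.8945 / 32.0388 = 0.34004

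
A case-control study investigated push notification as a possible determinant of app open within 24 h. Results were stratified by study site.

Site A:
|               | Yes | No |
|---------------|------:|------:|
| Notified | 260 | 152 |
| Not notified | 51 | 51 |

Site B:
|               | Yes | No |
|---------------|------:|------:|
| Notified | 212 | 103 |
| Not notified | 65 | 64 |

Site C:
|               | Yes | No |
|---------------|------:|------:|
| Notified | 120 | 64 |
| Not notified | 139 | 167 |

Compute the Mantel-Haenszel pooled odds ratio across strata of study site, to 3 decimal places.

2.013

OR_MH = Σ(aᵢdᵢ/nᵢ) / Σ(bᵢcᵢ/nᵢ), where nᵢ is the stratum total.
Stratum 1 (Site A): n = 514; a·d/n = 260·51/514 = 25.7977; b·c/n = 152·51/514 = 15.0817
Stratum 2 (Site B): n = 444; a·d/n = 212·64/444 = 30.5586; b·c/n = 103·65/444 = 15.0788
Stratum 3 (Site C): n = 490; a·d/n = 120·167/490 = 40.8980; b·c/n = 64·139/490 = 18.1551
OR_MH = (25.7977 + 30.5586 + 40.8980) / (15.0817 + 15.0788 + 18.1551) = 97.2542 / 48.3156 = 2.01289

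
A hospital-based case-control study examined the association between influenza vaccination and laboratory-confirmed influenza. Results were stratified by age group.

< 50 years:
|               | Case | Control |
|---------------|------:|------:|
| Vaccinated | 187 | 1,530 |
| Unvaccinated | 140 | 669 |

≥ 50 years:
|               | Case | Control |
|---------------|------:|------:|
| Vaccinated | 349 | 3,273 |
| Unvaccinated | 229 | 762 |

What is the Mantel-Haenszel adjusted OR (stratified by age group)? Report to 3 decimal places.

OR_MH = Σ(aᵢdᵢ/nᵢ) / Σ(bᵢcᵢ/nᵢ), where nᵢ is the stratum total.
Stratum 1 (< 50 years): n = 2526; a·d/n = 187·669/2526 = 49.5261; b·c/n = 1530·140/2526 = 84.7981
Stratum 2 (≥ 50 years): n = 4613; a·d/n = 349·762/4613 = 57.6497; b·c/n = 3273·229/4613 = 162.4793
OR_MH = (49.5261 + 57.6497) / (84.7981 + 162.4793) = 107.1758 / 247.2774 = 0.43342

0.433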